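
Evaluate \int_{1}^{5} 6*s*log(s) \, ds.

Integrate by parts once (u = ln s, dv = 6*s ds).
An antiderivative is F(s) = 3*s**2*(2*log(s) - 1)/2.
Then F(5) - F(1) = (-75/2 + 75*log(5)) - (-3/2) = -36 + 75*log(5).

-36 + 75*log(5)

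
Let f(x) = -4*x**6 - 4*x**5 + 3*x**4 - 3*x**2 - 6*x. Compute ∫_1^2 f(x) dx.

By the power rule, an antiderivative is F(x) = -4*x**7/7 - 2*x**6/3 + 3*x**5/5 - x**3 - 3*x**2.
Then F(2) - F(1) = (-12244/105) - (-487/105) = -3919/35.

-3919/35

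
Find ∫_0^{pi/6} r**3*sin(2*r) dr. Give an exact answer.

-3*sqrt(3)/16 - pi**3/864 + sqrt(3)*pi**2/96 + pi/16

Integrate by parts 3 times (u = r^3, dv = sin(2*r) dr).
An antiderivative is F(r) = -r**3*cos(2*r)/2 + 3*r**2*sin(2*r)/4 + 3*r*cos(2*r)/4 - 3*sin(2*r)/8.
Then F(pi/6) - F(0) = (-3*sqrt(3)/16 - pi**3/864 + sqrt(3)*pi**2/96 + pi/16) - (0) = -3*sqrt(3)/16 - pi**3/864 + sqrt(3)*pi**2/96 + pi/16.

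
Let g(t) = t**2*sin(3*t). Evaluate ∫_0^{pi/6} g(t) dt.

-2/27 + pi/27

Integrate by parts twice (u = t^2, dv = sin(3*t) dt).
An antiderivative is F(t) = -t**2*cos(3*t)/3 + 2*t*sin(3*t)/9 + 2*cos(3*t)/27.
Then F(pi/6) - F(0) = (pi/27) - (2/27) = -2/27 + pi/27.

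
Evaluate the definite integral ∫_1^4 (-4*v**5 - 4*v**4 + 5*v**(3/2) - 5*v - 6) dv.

By the power rule, an antiderivative is F(v) = -2*v**6/3 + 2*v**(5/2) - 4*v**5/5 - 5*v**2/2 - 6*v.
Then F(4) - F(1) = (-53248/15) - (-239/30) = -35419/10.

-35419/10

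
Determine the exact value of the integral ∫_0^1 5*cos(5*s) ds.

sin(5)

Let u = 5*s, so du = 5 ds. When s = 0, u = 0; when s = 1, u = 5.
The integral becomes ∫ cos(u) du from 0 to 5, with antiderivative sin(u).
Back in s: F(s) = sin(5*s).
Then F(1) - F(0) = (sin(5)) - (0) = sin(5).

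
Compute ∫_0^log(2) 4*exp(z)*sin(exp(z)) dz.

Let u = exp(z), so du = exp(z) dz. When z = 0, u = 1; when z = log(2), u = 2.
The integral becomes 4·∫ sin(u) du from 1 to 2, with antiderivative -4*cos(u).
Back in z: F(z) = -4*cos(exp(z)).
Then F(log(2)) - F(0) = (-4*cos(2)) - (-4*cos(1)) = -4*cos(2) + 4*cos(1).

-4*cos(2) + 4*cos(1)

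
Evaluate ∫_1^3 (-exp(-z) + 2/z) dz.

-exp(-1) + exp(-3) + 2*log(3)

An antiderivative is F(z) = 2*log(z) + exp(-z).
Then F(3) - F(1) = (exp(-3) + 2*log(3)) - (exp(-1)) = -exp(-1) + exp(-3) + 2*log(3).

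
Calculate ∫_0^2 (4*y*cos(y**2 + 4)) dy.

-2*sin(4) + 2*sin(8)

Let u = y**2 + 4, so du = 2*y dy. When y = 0, u = 4; when y = 2, u = 8.
The integral becomes 2·∫ cos(u) du from 4 to 8, with antiderivative 2*sin(u).
Back in y: F(y) = 2*sin(y**2 + 4).
Then F(2) - F(0) = (2*sin(8)) - (2*sin(4)) = -2*sin(4) + 2*sin(8).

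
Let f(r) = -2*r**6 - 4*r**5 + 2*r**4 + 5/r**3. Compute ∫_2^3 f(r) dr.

-2386117/2520

By the power rule, an antiderivative is F(r) = -2*r**7/7 - 2*r**6/3 + 2*r**5/5 - 5/(2*r**2).
Then F(3) - F(2) = (-638779/630) - (-56333/840) = -2386117/2520.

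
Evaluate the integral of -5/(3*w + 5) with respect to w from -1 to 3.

An antiderivative is F(w) = -5*log(3*w + 5)/3.
Then F(3) - F(-1) = (-5*log(14)/3) - (-5*log(2)/3) = -5*log(7)/3.

-5*log(7)/3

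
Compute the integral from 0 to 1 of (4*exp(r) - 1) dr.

An antiderivative is F(r) = -r + 4*exp(r).
Then F(1) - F(0) = (-1 + 4*E) - (4) = -5 + 4*E.

-5 + 4*E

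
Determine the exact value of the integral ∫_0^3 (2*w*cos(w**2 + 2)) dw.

Let u = w**2 + 2, so du = 2*w dw. When w = 0, u = 2; when w = 3, u = 11.
The integral becomes ∫ cos(u) du from 2 to 11, with antiderivative sin(u).
Back in w: F(w) = sin(w**2 + 2).
Then F(3) - F(0) = (sin(11)) - (sin(2)) = sin(11) - sin(2).

sin(11) - sin(2)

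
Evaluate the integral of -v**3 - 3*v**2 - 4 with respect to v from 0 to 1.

-21/4

By the power rule, an antiderivative is F(v) = -v**4/4 - v**3 - 4*v.
Then F(1) - F(0) = (-21/4) - (0) = -21/4.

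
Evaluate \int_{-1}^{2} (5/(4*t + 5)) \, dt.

An antiderivative is F(t) = 5*log(4*t + 5)/4.
Then F(2) - F(-1) = (5*log(13)/4) - (0) = 5*log(13)/4.

5*log(13)/4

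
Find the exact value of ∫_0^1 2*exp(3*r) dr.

An antiderivative is F(r) = 2*exp(3*r)/3.
Then F(1) - F(0) = (2*exp(3)/3) - (2/3) = -2/3 + 2*exp(3)/3.

-2/3 + 2*exp(3)/3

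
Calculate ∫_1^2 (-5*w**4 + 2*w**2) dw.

By the power rule, an antiderivative is F(w) = -w**5 + 2*w**3/3.
Then F(2) - F(1) = (-80/3) - (-1/3) = -79/3.

-79/3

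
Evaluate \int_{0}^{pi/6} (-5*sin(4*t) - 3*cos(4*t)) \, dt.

-15/8 - 3*sqrt(3)/8

An antiderivative is F(t) = -3*sin(4*t)/4 + 5*cos(4*t)/4.
Then F(pi/6) - F(0) = (-3*sqrt(3)/8 - 5/8) - (5/4) = -15/8 - 3*sqrt(3)/8.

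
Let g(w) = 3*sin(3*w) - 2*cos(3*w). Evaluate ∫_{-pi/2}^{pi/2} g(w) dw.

4/3

An antiderivative is F(w) = -2*sin(3*w)/3 - cos(3*w).
Then F(pi/2) - F(-pi/2) = (2/3) - (-2/3) = 4/3.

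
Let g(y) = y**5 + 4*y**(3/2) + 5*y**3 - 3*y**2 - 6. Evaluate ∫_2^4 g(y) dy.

4776/5 - 32*sqrt(2)/5

By the power rule, an antiderivative is F(y) = y**6/6 + 8*y**(5/2)/5 + 5*y**4/4 - y**3 - 6*y.
Then F(4) - F(2) = (14488/15) - (32*sqrt(2)/5 + 32/3) = 4776/5 - 32*sqrt(2)/5.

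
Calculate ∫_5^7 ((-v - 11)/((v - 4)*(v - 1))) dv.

Factor the denominator: v**2 - 5*v + 4 = (v - 1)(v - 4).
Partial fractions: (-v - 11)/((v - 4)*(v - 1)) = 4/(v - 1) - 5/(v - 4).
An antiderivative is F(v) = -5*log(v - 4) + 4*log(v - 1).
Then F(7) - F(5) = (log(16/3)) - (8*log(2)) = -log(48).

-log(48)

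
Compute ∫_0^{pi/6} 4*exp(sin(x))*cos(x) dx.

Let u = sin(x), so du = cos(x) dx. When x = 0, u = 0; when x = pi/6, u = 1/2.
The integral becomes 4·∫ exp(u) du from 0 to 1/2, with antiderivative 4*exp(u).
Back in x: F(x) = 4*exp(sin(x)).
Then F(pi/6) - F(0) = (4*exp(1/2)) - (4) = -4 + 4*exp(1/2).

-4 + 4*exp(1/2)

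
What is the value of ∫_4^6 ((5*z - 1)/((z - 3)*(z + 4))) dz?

-6*log(2) + 2*log(3) + 3*log(5)

Factor the denominator: z**2 + z - 12 = (z + 4)(z - 3).
Partial fractions: (5*z - 1)/((z - 3)*(z + 4)) = 3/(z + 4) + 2/(z - 3).
An antiderivative is F(z) = 2*log(z - 3) + 3*log(z + 4).
Then F(6) - F(4) = (3*log(2) + 2*log(3) + 3*log(5)) - (9*log(2)) = -6*log(2) + 2*log(3) + 3*log(5).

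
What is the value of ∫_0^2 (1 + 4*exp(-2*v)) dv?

An antiderivative is F(v) = v - 2*exp(-2*v).
Then F(2) - F(0) = (2 - 2*exp(-4)) - (-2) = 4 - 2*exp(-4).

4 - 2*exp(-4)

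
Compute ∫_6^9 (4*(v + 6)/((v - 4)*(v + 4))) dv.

Factor the denominator: v**2 - 16 = (v + 4)(v - 4).
Partial fractions: 4*(v + 6)/((v - 4)*(v + 4)) = -1/(v + 4) + 5/(v - 4).
An antiderivative is F(v) = 5*log(v - 4) - log(v + 4).
Then F(9) - F(6) = (-log(13) + 5*log(5)) - (log(16/5)) = -4*log(2) - log(13) + 6*log(5).

-4*log(2) - log(13) + 6*log(5)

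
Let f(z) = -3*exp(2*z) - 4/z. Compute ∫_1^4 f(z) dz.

An antiderivative is F(z) = -3*exp(2*z)/2 - 4*log(z).
Then F(4) - F(1) = (-3*exp(8)/2 - 8*log(2)) - (-3*exp(2)/2) = -3*exp(8)/2 - 8*log(2) + 3*exp(2)/2.

-3*exp(8)/2 - 8*log(2) + 3*exp(2)/2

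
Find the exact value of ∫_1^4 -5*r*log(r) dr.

75/4 - 80*log(2)

Integrate by parts once (u = ln r, dv = -5*r dr).
An antiderivative is F(r) = -5*r**2*(2*log(r) - 1)/4.
Then F(4) - F(1) = (20 - 80*log(2)) - (5/4) = 75/4 - 80*log(2).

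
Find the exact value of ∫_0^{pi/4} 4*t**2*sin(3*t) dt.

Integrate by parts twice (u = t^2, dv = 4*sin(3*t) dt).
An antiderivative is F(t) = -4*t**2*cos(3*t)/3 + 8*t*sin(3*t)/9 + 8*cos(3*t)/27.
Then F(pi/4) - F(0) = (sqrt(2)*(-32 + 24*pi + 9*pi**2)/216) - (8/27) = -8/27 - 4*sqrt(2)/27 + sqrt(2)*pi/9 + sqrt(2)*pi**2/24.

-8/27 - 4*sqrt(2)/27 + sqrt(2)*pi/9 + sqrt(2)*pi**2/24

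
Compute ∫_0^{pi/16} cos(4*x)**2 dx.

1/16 + pi/32

Use the identity cos^2(4*x) = (1 + cos(8*x))/2.
An antiderivative is F(x) = x/2 + sin(8*x)/16.
Then F(pi/16) - F(0) = (1/16 + pi/32) - (0) = 1/16 + pi/32.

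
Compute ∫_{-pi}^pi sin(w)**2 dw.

pi

Use the identity sin^2(w) = (1 - cos(2*w))/2.
An antiderivative is F(w) = w/2 - sin(2*w)/4.
Then F(pi) - F(-pi) = (pi/2) - (-pi/2) = pi.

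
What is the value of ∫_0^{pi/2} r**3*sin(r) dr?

-6 + 3*pi**2/4

Integrate by parts 3 times (u = r^3, dv = sin(r) dr).
An antiderivative is F(r) = -r**3*cos(r) + 3*r**2*sin(r) + 6*r*cos(r) - 6*sin(r).
Then F(pi/2) - F(0) = (-6 + 3*pi**2/4) - (0) = -6 + 3*pi**2/4.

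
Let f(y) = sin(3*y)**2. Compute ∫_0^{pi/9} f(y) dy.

Use the identity sin^2(3*y) = (1 - cos(6*y))/2.
An antiderivative is F(y) = y/2 - sin(6*y)/12.
Then F(pi/9) - F(0) = (-sqrt(3)/24 + pi/18) - (0) = -sqrt(3)/24 + pi/18.

-sqrt(3)/24 + pi/18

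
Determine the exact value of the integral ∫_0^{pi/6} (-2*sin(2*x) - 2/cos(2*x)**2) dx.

An antiderivative is F(x) = cos(2*x) - tan(2*x).
Then F(pi/6) - F(0) = (1/2 - sqrt(3)) - (1) = -sqrt(3) - 1/2.

-sqrt(3) - 1/2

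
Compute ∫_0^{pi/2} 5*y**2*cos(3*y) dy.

Integrate by parts twice (u = y^2, dv = 5*cos(3*y) dy).
An antiderivative is F(y) = 5*y**2*sin(3*y)/3 + 10*y*cos(3*y)/9 - 10*sin(3*y)/27.
Then F(pi/2) - F(0) = (10/27 - 5*pi**2/12) - (0) = 10/27 - 5*pi**2/12.

10/27 - 5*pi**2/12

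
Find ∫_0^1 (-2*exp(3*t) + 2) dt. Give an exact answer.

8/3 - 2*exp(3)/3

An antiderivative is F(t) = -2*exp(3*t)/3 + 2*t.
Then F(1) - F(0) = (2 - 2*exp(3)/3) - (-2/3) = 8/3 - 2*exp(3)/3.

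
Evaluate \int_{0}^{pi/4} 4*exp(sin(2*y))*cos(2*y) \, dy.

Let u = sin(2*y), so du = 2*cos(2*y) dy. When y = 0, u = 0; when y = pi/4, u = 1.
The integral becomes 2·∫ exp(u) du from 0 to 1, with antiderivative 2*exp(u).
Back in y: F(y) = 2*exp(sin(2*y)).
Then F(pi/4) - F(0) = (2*E) - (2) = -2 + 2*E.

-2 + 2*E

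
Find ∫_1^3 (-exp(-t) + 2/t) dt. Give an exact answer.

-exp(-1) + exp(-3) + 2*log(3)

An antiderivative is F(t) = 2*log(t) + exp(-t).
Then F(3) - F(1) = (exp(-3) + 2*log(3)) - (exp(-1)) = -exp(-1) + exp(-3) + 2*log(3).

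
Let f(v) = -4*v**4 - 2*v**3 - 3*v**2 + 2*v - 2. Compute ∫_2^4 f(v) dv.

-4808/5

By the power rule, an antiderivative is F(v) = -4*v**5/5 - v**4/2 - v**3 + v**2 - 2*v.
Then F(4) - F(2) = (-5016/5) - (-208/5) = -4808/5.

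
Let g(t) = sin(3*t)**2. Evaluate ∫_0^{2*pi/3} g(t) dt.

pi/3

Use the identity sin^2(3*t) = (1 - cos(6*t))/2.
An antiderivative is F(t) = t/2 - sin(6*t)/12.
Then F(2*pi/3) - F(0) = (pi/3) - (0) = pi/3.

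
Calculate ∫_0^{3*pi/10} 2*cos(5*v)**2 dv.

3*pi/10

Use the identity cos^2(5*v) = (1 + cos(10*v))/2.
An antiderivative is F(v) = v + sin(10*v)/10.
Then F(3*pi/10) - F(0) = (3*pi/10) - (0) = 3*pi/10.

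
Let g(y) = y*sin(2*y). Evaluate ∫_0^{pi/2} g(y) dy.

Integrate by parts once (u = y, dv = sin(2*y) dy).
An antiderivative is F(y) = -y*cos(2*y)/2 + sin(2*y)/4.
Then F(pi/2) - F(0) = (pi/4) - (0) = pi/4.

pi/4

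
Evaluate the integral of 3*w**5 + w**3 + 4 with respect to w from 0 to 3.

By the power rule, an antiderivative is F(w) = w**6/2 + w**4/4 + 4*w.
Then F(3) - F(0) = (1587/4) - (0) = 1587/4.

1587/4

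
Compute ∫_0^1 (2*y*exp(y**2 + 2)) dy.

Let u = y**2 + 2, so du = 2*y dy. When y = 0, u = 2; when y = 1, u = 3.
The integral becomes ∫ exp(u) du from 2 to 3, with antiderivative exp(u).
Back in y: F(y) = exp(y**2 + 2).
Then F(1) - F(0) = (exp(3)) - (exp(2)) = -exp(2) + exp(3).

-exp(2) + exp(3)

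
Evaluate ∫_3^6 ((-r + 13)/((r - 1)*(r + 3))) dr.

Factor the denominator: r**2 + 2*r - 3 = (r + 3)(r - 1).
Partial fractions: (-r + 13)/((r - 1)*(r + 3)) = -4/(r + 3) + 3/(r - 1).
An antiderivative is F(r) = 3*log(r - 1) - 4*log(r + 3).
Then F(6) - F(3) = (-8*log(3) + 3*log(5)) - (-4*log(3) - log(2)) = -4*log(3) + log(2) + 3*log(5).

-4*log(3) + log(2) + 3*log(5)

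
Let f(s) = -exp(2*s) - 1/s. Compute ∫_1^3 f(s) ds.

An antiderivative is F(s) = -exp(2*s)/2 - log(s).
Then F(3) - F(1) = (-exp(6)/2 - log(3)) - (-exp(2)/2) = -exp(6)/2 - log(3) + exp(2)/2.

-exp(6)/2 - log(3) + exp(2)/2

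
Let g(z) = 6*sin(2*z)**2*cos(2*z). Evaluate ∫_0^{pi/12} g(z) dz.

Let u = sin(2*z), so du = 2*cos(2*z) dz. When z = 0, u = 0; when z = pi/12, u = 1/2.
The integral becomes 3·∫ u**2 du from 0 to 1/2, with antiderivative u**3.
Back in z: F(z) = sin(2*z)**3.
Then F(pi/12) - F(0) = (1/8) - (0) = 1/8.

1/8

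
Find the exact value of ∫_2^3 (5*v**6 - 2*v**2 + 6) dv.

By the power rule, an antiderivative is F(v) = 5*v**7/7 - 2*v**3/3 + 6*v.
Then F(3) - F(2) = (10935/7) - (2060/21) = 30745/21.

30745/21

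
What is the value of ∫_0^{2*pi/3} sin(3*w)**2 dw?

pi/3

Use the identity sin^2(3*w) = (1 - cos(6*w))/2.
An antiderivative is F(w) = w/2 - sin(6*w)/12.
Then F(2*pi/3) - F(0) = (pi/3) - (0) = pi/3.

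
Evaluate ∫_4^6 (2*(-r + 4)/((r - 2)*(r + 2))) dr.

log(27/32)

Factor the denominator: r**2 - 4 = (r + 2)(r - 2).
Partial fractions: 2*(-r + 4)/((r - 2)*(r + 2)) = -3/(r + 2) + 1/(r - 2).
An antiderivative is F(r) = log(r - 2) - 3*log(r + 2).
Then F(6) - F(4) = (-7*log(2)) - (-3*log(3) - 2*log(2)) = log(27/32).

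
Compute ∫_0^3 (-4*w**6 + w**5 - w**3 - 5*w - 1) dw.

-32871/28

By the power rule, an antiderivative is F(w) = -4*w**7/7 + w**6/6 - w**4/4 - 5*w**2/2 - w.
Then F(3) - F(0) = (-32871/28) - (0) = -32871/28.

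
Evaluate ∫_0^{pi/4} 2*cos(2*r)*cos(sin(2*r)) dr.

Let u = sin(2*r), so du = 2*cos(2*r) dr. When r = 0, u = 0; when r = pi/4, u = 1.
The integral becomes ∫ cos(u) du from 0 to 1, with antiderivative sin(u).
Back in r: F(r) = sin(sin(2*r)).
Then F(pi/4) - F(0) = (sin(1)) - (0) = sin(1).

sin(1)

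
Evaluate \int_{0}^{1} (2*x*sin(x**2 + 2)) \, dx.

cos(2) - cos(3)

Let u = x**2 + 2, so du = 2*x dx. When x = 0, u = 2; when x = 1, u = 3.
The integral becomes ∫ sin(u) du from 2 to 3, with antiderivative -cos(u).
Back in x: F(x) = -cos(x**2 + 2).
Then F(1) - F(0) = (-cos(3)) - (-cos(2)) = cos(2) - cos(3).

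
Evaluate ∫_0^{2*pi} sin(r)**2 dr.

pi

Use the identity sin^2(r) = (1 - cos(2*r))/2.
An antiderivative is F(r) = r/2 - sin(2*r)/4.
Then F(2*pi) - F(0) = (pi) - (0) = pi.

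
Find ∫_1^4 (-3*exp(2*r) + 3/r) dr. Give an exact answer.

An antiderivative is F(r) = -3*exp(2*r)/2 + 3*log(r).
Then F(4) - F(1) = (-3*exp(8)/2 + log(64)) - (-3*exp(2)/2) = -3*exp(8)/2 + log(64) + 3*exp(2)/2.

-3*exp(8)/2 + log(64) + 3*exp(2)/2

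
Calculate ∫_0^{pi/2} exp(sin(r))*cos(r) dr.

-1 + E

Let u = sin(r), so du = cos(r) dr. When r = 0, u = 0; when r = pi/2, u = 1.
The integral becomes ∫ exp(u) du from 0 to 1, with antiderivative exp(u).
Back in r: F(r) = exp(sin(r)).
Then F(pi/2) - F(0) = (E) - (1) = -1 + E.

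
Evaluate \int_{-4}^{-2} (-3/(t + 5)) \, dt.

An antiderivative is F(t) = -3*log(t + 5).
Then F(-2) - F(-4) = (-log(27)) - (0) = -log(27).

-log(27)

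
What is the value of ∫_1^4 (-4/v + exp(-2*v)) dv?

(-16*exp(8)*log(2) - 1 + exp(6))*exp(-8)/2

An antiderivative is F(v) = -4*log(v) - exp(-2*v)/2.
Then F(4) - F(1) = (-8*log(2) - exp(-8)/2) - (-exp(-2)/2) = (-16*exp(8)*log(2) - 1 + exp(6))*exp(-8)/2.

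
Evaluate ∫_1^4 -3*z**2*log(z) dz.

21 - 128*log(2)

Integrate by parts once (u = ln z, dv = -3*z**2 dz).
An antiderivative is F(z) = -z**3*(3*log(z) - 1)/3.
Then F(4) - F(1) = (64/3 - 128*log(2)) - (1/3) = 21 - 128*log(2).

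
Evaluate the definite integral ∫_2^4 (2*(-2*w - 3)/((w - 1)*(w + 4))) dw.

Factor the denominator: w**2 + 3*w - 4 = (w + 4)(w - 1).
Partial fractions: 2*(-2*w - 3)/((w - 1)*(w + 4)) = -2/(w + 4) - 2/(w - 1).
An antiderivative is F(w) = -2*log(w - 1) - 2*log(w + 4).
Then F(4) - F(2) = (-6*log(2) - 2*log(3)) - (-log(36)) = -log(16).

-log(16)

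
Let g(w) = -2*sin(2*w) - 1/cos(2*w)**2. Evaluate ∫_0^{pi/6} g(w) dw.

-sqrt(3)/2 - 1/2

An antiderivative is F(w) = cos(2*w) - tan(2*w)/2.
Then F(pi/6) - F(0) = (1/2 - sqrt(3)/2) - (1) = -sqrt(3)/2 - 1/2.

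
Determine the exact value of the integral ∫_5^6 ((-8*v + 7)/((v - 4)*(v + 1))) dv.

Factor the denominator: v**2 - 3*v - 4 = (v + 1)(v - 4).
Partial fractions: (-8*v + 7)/((v - 4)*(v + 1)) = -3/(v + 1) - 5/(v - 4).
An antiderivative is F(v) = -5*log(v - 4) - 3*log(v + 1).
Then F(6) - F(5) = (-3*log(7) - 5*log(2)) - (-3*log(3) - 3*log(2)) = -3*log(7) - 2*log(2) + 3*log(3).

-3*log(7) - 2*log(2) + 3*log(3)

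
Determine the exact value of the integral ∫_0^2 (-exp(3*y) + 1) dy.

7/3 - exp(6)/3

An antiderivative is F(y) = -exp(3*y)/3 + y.
Then F(2) - F(0) = (2 - exp(6)/3) - (-1/3) = 7/3 - exp(6)/3.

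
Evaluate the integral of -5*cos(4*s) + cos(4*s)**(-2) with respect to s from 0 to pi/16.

1/4 - 5*sqrt(2)/8

An antiderivative is F(s) = -5*sin(4*s)/4 + tan(4*s)/4.
Then F(pi/16) - F(0) = (1/4 - 5*sqrt(2)/8) - (0) = 1/4 - 5*sqrt(2)/8.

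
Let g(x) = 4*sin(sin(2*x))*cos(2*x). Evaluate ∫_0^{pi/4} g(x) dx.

2 - 2*cos(1)

Let u = sin(2*x), so du = 2*cos(2*x) dx. When x = 0, u = 0; when x = pi/4, u = 1.
The integral becomes 2·∫ sin(u) du from 0 to 1, with antiderivative -2*cos(u).
Back in x: F(x) = -2*cos(sin(2*x)).
Then F(pi/4) - F(0) = (-2*cos(1)) - (-2) = 2 - 2*cos(1).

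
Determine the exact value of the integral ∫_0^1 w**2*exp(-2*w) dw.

(-5 + exp(2))*exp(-2)/4

Integrate by parts twice (u = w^2, dv = exp(-2*w) dw).
An antiderivative is F(w) = (-2*w**2 - 2*w - 1)*exp(-2*w)/4.
Then F(1) - F(0) = (-5*exp(-2)/4) - (-1/4) = (-5 + exp(2))*exp(-2)/4.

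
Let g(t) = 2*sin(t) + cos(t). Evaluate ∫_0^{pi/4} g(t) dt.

An antiderivative is F(t) = sin(t) - 2*cos(t).
Then F(pi/4) - F(0) = (-sqrt(2)/2) - (-2) = 2 - sqrt(2)/2.

2 - sqrt(2)/2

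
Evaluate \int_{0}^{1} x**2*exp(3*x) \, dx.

Integrate by parts twice (u = x^2, dv = exp(3*x) dx).
An antiderivative is F(x) = (9*x**2 - 6*x + 2)*exp(3*x)/27.
Then F(1) - F(0) = (5*exp(3)/27) - (2/27) = -2/27 + 5*exp(3)/27.

-2/27 + 5*exp(3)/27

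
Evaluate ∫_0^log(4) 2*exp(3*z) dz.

42

Let u = exp(z), so du = exp(z) dz. When z = 0, u = 1; when z = log(4), u = 4.
The integral becomes 2·∫ u**2 du from 1 to 4, with antiderivative 2*u**3/3.
Back in z: F(z) = 2*exp(3*z)/3.
Then F(log(4)) - F(0) = (128/3) - (2/3) = 42.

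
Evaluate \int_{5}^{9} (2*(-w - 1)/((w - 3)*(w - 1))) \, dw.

log(4/81)

Factor the denominator: w**2 - 4*w + 3 = (w - 1)(w - 3).
Partial fractions: 2*(-w - 1)/((w - 3)*(w - 1)) = 2/(w - 1) - 4/(w - 3).
An antiderivative is F(w) = -4*log(w - 3) + 2*log(w - 1).
Then F(9) - F(5) = (log(4/81)) - (0) = log(4/81).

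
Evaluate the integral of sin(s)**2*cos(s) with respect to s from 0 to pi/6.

1/24

Let u = sin(s), so du = cos(s) ds. When s = 0, u = 0; when s = pi/6, u = 1/2.
The integral becomes ∫ u**2 du from 0 to 1/2, with antiderivative u**3/3.
Back in s: F(s) = sin(s)**3/3.
Then F(pi/6) - F(0) = (1/24) - (0) = 1/24.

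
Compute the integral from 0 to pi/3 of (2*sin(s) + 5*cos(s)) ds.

An antiderivative is F(s) = 5*sin(s) - 2*cos(s).
Then F(pi/3) - F(0) = (-1 + 5*sqrt(3)/2) - (-2) = 1 + 5*sqrt(3)/2.

1 + 5*sqrt(3)/2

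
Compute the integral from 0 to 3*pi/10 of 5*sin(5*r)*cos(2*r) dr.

5*sqrt(2*sqrt(5) + 10)/42 + 25/21

Use the identity sin(5*r)cos(2*r) = [sin(7*r) + sin(3*r)]/2.
An antiderivative is F(r) = -5*cos(3*r)/6 - 5*cos(7*r)/14.
Then F(3*pi/10) - F(0) = (5*sqrt(2*sqrt(5) + 10)/42) - (-25/21) = 5*sqrt(2*sqrt(5) + 10)/42 + 25/21.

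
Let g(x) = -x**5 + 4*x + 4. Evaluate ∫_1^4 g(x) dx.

By the power rule, an antiderivative is F(x) = -x**6/6 + 2*x**2 + 4*x.
Then F(4) - F(1) = (-1904/3) - (35/6) = -1281/2.

-1281/2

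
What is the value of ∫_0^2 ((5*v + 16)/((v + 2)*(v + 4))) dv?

log(18)

Factor the denominator: v**2 + 6*v + 8 = (v + 4)(v + 2).
Partial fractions: (5*v + 16)/((v + 2)*(v + 4)) = 2/(v + 4) + 3/(v + 2).
An antiderivative is F(v) = 3*log(v + 2) + 2*log(v + 4).
Then F(2) - F(0) = (2*log(3) + 8*log(2)) - (7*log(2)) = log(18).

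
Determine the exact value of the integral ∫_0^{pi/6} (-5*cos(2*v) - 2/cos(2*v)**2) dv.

-9*sqrt(3)/4

An antiderivative is F(v) = -5*sin(2*v)/2 - tan(2*v).
Then F(pi/6) - F(0) = (-9*sqrt(3)/4) - (0) = -9*sqrt(3)/4.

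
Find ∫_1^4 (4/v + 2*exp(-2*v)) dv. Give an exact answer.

-exp(-8) + exp(-2) + 8*log(2)

An antiderivative is F(v) = 4*log(v) - exp(-2*v).
Then F(4) - F(1) = (-exp(-8) + 8*log(2)) - (-exp(-2)) = -exp(-8) + exp(-2) + 8*log(2).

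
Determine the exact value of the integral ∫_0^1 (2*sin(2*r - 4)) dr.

Let u = 2*r - 4, so du = 2 dr. When r = 0, u = -4; when r = 1, u = -2.
The integral becomes ∫ sin(u) du from -4 to -2, with antiderivative -cos(u).
Back in r: F(r) = -cos(2*r - 4).
Then F(1) - F(0) = (-cos(2)) - (-cos(4)) = cos(4) - cos(2).

cos(4) - cos(2)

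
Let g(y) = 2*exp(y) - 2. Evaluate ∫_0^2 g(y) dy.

An antiderivative is F(y) = -2*y + 2*exp(y).
Then F(2) - F(0) = (-4 + 2*exp(2)) - (2) = -6 + 2*exp(2).

-6 + 2*exp(2)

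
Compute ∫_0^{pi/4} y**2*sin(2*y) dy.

-1/4 + pi/8

Integrate by parts twice (u = y^2, dv = sin(2*y) dy).
An antiderivative is F(y) = -y**2*cos(2*y)/2 + y*sin(2*y)/2 + cos(2*y)/4.
Then F(pi/4) - F(0) = (pi/8) - (1/4) = -1/4 + pi/8.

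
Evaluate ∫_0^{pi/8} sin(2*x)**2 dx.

Use the identity sin^2(2*x) = (1 - cos(4*x))/2.
An antiderivative is F(x) = x/2 - sin(4*x)/8.
Then F(pi/8) - F(0) = (-1/8 + pi/16) - (0) = -1/8 + pi/16.

-1/8 + pi/16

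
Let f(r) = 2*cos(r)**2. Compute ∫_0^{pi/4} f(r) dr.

Use the identity cos^2(r) = (1 + cos(2*r))/2.
An antiderivative is F(r) = r + sin(2*r)/2.
Then F(pi/4) - F(0) = (1/2 + pi/4) - (0) = 1/2 + pi/4.

1/2 + pi/4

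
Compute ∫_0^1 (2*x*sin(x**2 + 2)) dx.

Let u = x**2 + 2, so du = 2*x dx. When x = 0, u = 2; when x = 1, u = 3.
The integral becomes ∫ sin(u) du from 2 to 3, with antiderivative -cos(u).
Back in x: F(x) = -cos(x**2 + 2).
Then F(1) - F(0) = (-cos(3)) - (-cos(2)) = cos(2) - cos(3).

cos(2) - cos(3)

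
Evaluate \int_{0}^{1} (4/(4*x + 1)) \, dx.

Let u = 4*x + 1, so du = 4 dx. When x = 0, u = 1; when x = 1, u = 5.
The integral becomes ∫ 1/u du from 1 to 5, with antiderivative log(u).
Back in x: F(x) = log(4*x + 1).
Then F(1) - F(0) = (log(5)) - (0) = log(5).

log(5)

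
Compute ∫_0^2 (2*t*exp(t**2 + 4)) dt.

-exp(4) + exp(8)

Let u = t**2 + 4, so du = 2*t dt. When t = 0, u = 4; when t = 2, u = 8.
The integral becomes ∫ exp(u) du from 4 to 8, with antiderivative exp(u).
Back in t: F(t) = exp(t**2 + 4).
Then F(2) - F(0) = (exp(8)) - (exp(4)) = -exp(4) + exp(8).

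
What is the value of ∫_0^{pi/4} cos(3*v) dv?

sqrt(2)/6

An antiderivative is F(v) = sin(3*v)/3.
Then F(pi/4) - F(0) = (sqrt(2)/6) - (0) = sqrt(2)/6.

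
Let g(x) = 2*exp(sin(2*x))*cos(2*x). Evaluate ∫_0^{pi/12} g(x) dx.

Let u = sin(2*x), so du = 2*cos(2*x) dx. When x = 0, u = 0; when x = pi/12, u = 1/2.
The integral becomes ∫ exp(u) du from 0 to 1/2, with antiderivative exp(u).
Back in x: F(x) = exp(sin(2*x)).
Then F(pi/12) - F(0) = (exp(1/2)) - (1) = -1 + exp(1/2).

-1 + exp(1/2)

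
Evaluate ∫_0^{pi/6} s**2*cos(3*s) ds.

Integrate by parts twice (u = s^2, dv = cos(3*s) ds).
An antiderivative is F(s) = s**2*sin(3*s)/3 + 2*s*cos(3*s)/9 - 2*sin(3*s)/27.
Then F(pi/6) - F(0) = (-2/27 + pi**2/108) - (0) = -2/27 + pi**2/108.

-2/27 + pi**2/108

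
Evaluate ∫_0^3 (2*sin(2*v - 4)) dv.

Let u = 2*v - 4, so du = 2 dv. When v = 0, u = -4; when v = 3, u = 2.
The integral becomes ∫ sin(u) du from -4 to 2, with antiderivative -cos(u).
Back in v: F(v) = -cos(2*v - 4).
Then F(3) - F(0) = (-cos(2)) - (-cos(4)) = cos(4) - cos(2).

cos(4) - cos(2)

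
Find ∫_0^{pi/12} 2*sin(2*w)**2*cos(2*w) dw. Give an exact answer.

Let u = sin(2*w), so du = 2*cos(2*w) dw. When w = 0, u = 0; when w = pi/12, u = 1/2.
The integral becomes ∫ u**2 du from 0 to 1/2, with antiderivative u**3/3.
Back in w: F(w) = sin(2*w)**3/3.
Then F(pi/12) - F(0) = (1/24) - (0) = 1/24.

1/24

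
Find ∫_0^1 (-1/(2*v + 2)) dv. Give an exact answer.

-log(2)/2

An antiderivative is F(v) = -log(2*v + 2)/2.
Then F(1) - F(0) = (-log(2)) - (-log(2)/2) = -log(2)/2.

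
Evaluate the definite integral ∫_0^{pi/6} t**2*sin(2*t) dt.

-1/8 - pi**2/144 + sqrt(3)*pi/24

Integrate by parts twice (u = t^2, dv = sin(2*t) dt).
An antiderivative is F(t) = -t**2*cos(2*t)/2 + t*sin(2*t)/2 + cos(2*t)/4.
Then F(pi/6) - F(0) = (-pi**2/144 + 1/8 + sqrt(3)*pi/24) - (1/4) = -1/8 - pi**2/144 + sqrt(3)*pi/24.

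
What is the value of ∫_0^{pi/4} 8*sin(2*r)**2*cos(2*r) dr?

4/3

Let u = sin(2*r), so du = 2*cos(2*r) dr. When r = 0, u = 0; when r = pi/4, u = 1.
The integral becomes 4·∫ u**2 du from 0 to 1, with antiderivative 4*u**3/3.
Back in r: F(r) = 4*sin(2*r)**3/3.
Then F(pi/4) - F(0) = (4/3) - (0) = 4/3.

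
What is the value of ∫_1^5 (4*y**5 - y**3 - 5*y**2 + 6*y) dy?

30376/3

By the power rule, an antiderivative is F(y) = 2*y**6/3 - y**4/4 - 5*y**3/3 + 3*y**2.
Then F(5) - F(1) = (121525/12) - (7/4) = 30376/3.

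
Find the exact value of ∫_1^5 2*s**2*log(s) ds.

-248/9 + 250*log(5)/3

Integrate by parts once (u = ln s, dv = 2*s**2 ds).
An antiderivative is F(s) = 2*s**3*(3*log(s) - 1)/9.
Then F(5) - F(1) = (-250/9 + 250*log(5)/3) - (-2/9) = -248/9 + 250*log(5)/3.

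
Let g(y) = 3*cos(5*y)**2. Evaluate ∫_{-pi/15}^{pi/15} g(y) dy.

3*sqrt(3)/20 + pi/5

Use the identity cos^2(5*y) = (1 + cos(10*y))/2.
An antiderivative is F(y) = 3*y/2 + 3*sin(10*y)/20.
Then F(pi/15) - F(-pi/15) = (3*sqrt(3)/40 + pi/10) - (-pi/10 - 3*sqrt(3)/40) = 3*sqrt(3)/20 + pi/5.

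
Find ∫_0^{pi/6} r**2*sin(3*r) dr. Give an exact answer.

Integrate by parts twice (u = r^2, dv = sin(3*r) dr).
An antiderivative is F(r) = -r**2*cos(3*r)/3 + 2*r*sin(3*r)/9 + 2*cos(3*r)/27.
Then F(pi/6) - F(0) = (pi/27) - (2/27) = -2/27 + pi/27.

-2/27 + pi/27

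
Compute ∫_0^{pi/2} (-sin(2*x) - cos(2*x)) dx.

-1

An antiderivative is F(x) = -sin(2*x)/2 + cos(2*x)/2.
Then F(pi/2) - F(0) = (-1/2) - (1/2) = -1.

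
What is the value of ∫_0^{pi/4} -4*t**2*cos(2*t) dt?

Integrate by parts twice (u = t^2, dv = -4*cos(2*t) dt).
An antiderivative is F(t) = -2*t**2*sin(2*t) - 2*t*cos(2*t) + sin(2*t).
Then F(pi/4) - F(0) = (1 - pi**2/8) - (0) = 1 - pi**2/8.

1 - pi**2/8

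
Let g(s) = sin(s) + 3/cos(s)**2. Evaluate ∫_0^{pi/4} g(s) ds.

An antiderivative is F(s) = -cos(s) + 3*tan(s).
Then F(pi/4) - F(0) = (3 - sqrt(2)/2) - (-1) = 4 - sqrt(2)/2.

4 - sqrt(2)/2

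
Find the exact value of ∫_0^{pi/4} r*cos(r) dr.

-1 + sqrt(2)*pi/8 + sqrt(2)/2

Integrate by parts once (u = r, dv = cos(r) dr).
An antiderivative is F(r) = r*sin(r) + cos(r).
Then F(pi/4) - F(0) = (sqrt(2)*(pi + 4)/8) - (1) = -1 + sqrt(2)*pi/8 + sqrt(2)/2.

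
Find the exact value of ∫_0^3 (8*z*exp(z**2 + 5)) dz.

Let u = z**2 + 5, so du = 2*z dz. When z = 0, u = 5; when z = 3, u = 14.
The integral becomes 4·∫ exp(u) du from 5 to 14, with antiderivative 4*exp(u).
Back in z: F(z) = 4*exp(z**2 + 5).
Then F(3) - F(0) = (4*exp(14)) - (4*exp(5)) = -4*(1 - exp(9))*exp(5).

-4*(1 - exp(9))*exp(5)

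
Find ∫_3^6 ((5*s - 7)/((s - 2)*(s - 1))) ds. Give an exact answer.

4*log(2) + 2*log(5)

Factor the denominator: s**2 - 3*s + 2 = (s - 1)(s - 2).
Partial fractions: (5*s - 7)/((s - 2)*(s - 1)) = 2/(s - 1) + 3/(s - 2).
An antiderivative is F(s) = 3*log(s - 2) + 2*log(s - 1).
Then F(6) - F(3) = (2*log(5) + 6*log(2)) - (log(4)) = 4*log(2) + 2*log(5).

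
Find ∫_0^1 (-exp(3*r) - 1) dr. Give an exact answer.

An antiderivative is F(r) = -exp(3*r)/3 - r.
Then F(1) - F(0) = (-exp(3)/3 - 1) - (-1/3) = -exp(3)/3 - 2/3.

-exp(3)/3 - 2/3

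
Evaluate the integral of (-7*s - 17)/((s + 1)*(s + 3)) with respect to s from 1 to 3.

-log(72)

Factor the denominator: s**2 + 4*s + 3 = (s + 3)(s + 1).
Partial fractions: (-7*s - 17)/((s + 1)*(s + 3)) = -2/(s + 3) - 5/(s + 1).
An antiderivative is F(s) = -5*log(s + 1) - 2*log(s + 3).
Then F(3) - F(1) = (-12*log(2) - 2*log(3)) - (-9*log(2)) = -log(72).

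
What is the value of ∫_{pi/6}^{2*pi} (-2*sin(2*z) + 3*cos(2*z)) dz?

An antiderivative is F(z) = 3*sin(2*z)/2 + cos(2*z).
Then F(2*pi) - F(pi/6) = (1) - (1/2 + 3*sqrt(3)/4) = 1/2 - 3*sqrt(3)/4.

1/2 - 3*sqrt(3)/4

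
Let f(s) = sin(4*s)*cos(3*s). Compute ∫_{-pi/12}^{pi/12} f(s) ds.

Use the identity sin(4*s)cos(3*s) = [sin(7*s) + sin(s)]/2.
An antiderivative is F(s) = -cos(s)/2 - cos(7*s)/14.
Then F(pi/12) - F(-pi/12) = (-3*sqrt(6)/28 - sqrt(2)/7) - (-3*sqrt(6)/28 - sqrt(2)/7) = 0.

0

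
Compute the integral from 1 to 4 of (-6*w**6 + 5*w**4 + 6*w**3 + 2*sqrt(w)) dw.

By the power rule, an antiderivative is F(w) = -6*w**7/7 + w**5 + 3*w**4/2 + 4*w**(3/2)/3.
Then F(4) - F(1) = (-265120/21) - (125/42) = -530365/42.

-530365/42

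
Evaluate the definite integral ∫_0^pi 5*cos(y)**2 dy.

5*pi/2

Use the identity cos^2(y) = (1 + cos(2*y))/2.
An antiderivative is F(y) = 5*y/2 + 5*sin(2*y)/4.
Then F(pi) - F(0) = (5*pi/2) - (0) = 5*pi/2.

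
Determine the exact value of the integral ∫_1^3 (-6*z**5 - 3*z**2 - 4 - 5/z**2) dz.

By the power rule, an antiderivative is F(z) = -z**6 - z**3 - 4*z + 5/z.
Then F(3) - F(1) = (-2299/3) - (-1) = -2296/3.

-2296/3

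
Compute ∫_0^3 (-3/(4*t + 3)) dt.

An antiderivative is F(t) = -3*log(4*t + 3)/4.
Then F(3) - F(0) = (-3*log(15)/4) - (-3*log(3)/4) = -3*log(5)/4.

-3*log(5)/4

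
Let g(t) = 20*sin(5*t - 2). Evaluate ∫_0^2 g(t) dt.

4*cos(2) - 4*cos(8)

Let u = 5*t - 2, so du = 5 dt. When t = 0, u = -2; when t = 2, u = 8.
The integral becomes 4·∫ sin(u) du from -2 to 8, with antiderivative -4*cos(u).
Back in t: F(t) = -4*cos(5*t - 2).
Then F(2) - F(0) = (-4*cos(8)) - (-4*cos(2)) = 4*cos(2) - 4*cos(8).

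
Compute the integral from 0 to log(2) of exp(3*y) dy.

Let u = exp(y), so du = exp(y) dy. When y = 0, u = 1; when y = log(2), u = 2.
The integral becomes ∫ u**2 du from 1 to 2, with antiderivative u**3/3.
Back in y: F(y) = exp(3*y)/3.
Then F(log(2)) - F(0) = (8/3) - (1/3) = 7/3.

7/3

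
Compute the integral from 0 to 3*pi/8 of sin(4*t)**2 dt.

Use the identity sin^2(4*t) = (1 - cos(8*t))/2.
An antiderivative is F(t) = t/2 - sin(8*t)/16.
Then F(3*pi/8) - F(0) = (3*pi/16) - (0) = 3*pi/16.

3*pi/16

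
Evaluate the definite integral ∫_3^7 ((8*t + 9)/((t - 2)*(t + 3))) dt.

Factor the denominator: t**2 + t - 6 = (t + 3)(t - 2).
Partial fractions: (8*t + 9)/((t - 2)*(t + 3)) = 3/(t + 3) + 5/(t - 2).
An antiderivative is F(t) = 5*log(t - 2) + 3*log(t + 3).
Then F(7) - F(3) = (3*log(2) + 8*log(5)) - (3*log(2) + 3*log(3)) = -3*log(3) + 8*log(5).

-3*log(3) + 8*log(5)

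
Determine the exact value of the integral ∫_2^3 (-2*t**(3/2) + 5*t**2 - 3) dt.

-36*sqrt(3)/5 + 16*sqrt(2)/5 + 86/3

By the power rule, an antiderivative is F(t) = -4*t**(5/2)/5 + 5*t**3/3 - 3*t.
Then F(3) - F(2) = (36 - 36*sqrt(3)/5) - (22/3 - 16*sqrt(2)/5) = -36*sqrt(3)/5 + 16*sqrt(2)/5 + 86/3.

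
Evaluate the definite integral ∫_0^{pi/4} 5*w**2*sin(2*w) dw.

-5/4 + 5*pi/8

Integrate by parts twice (u = w^2, dv = 5*sin(2*w) dw).
An antiderivative is F(w) = -5*w**2*cos(2*w)/2 + 5*w*sin(2*w)/2 + 5*cos(2*w)/4.
Then F(pi/4) - F(0) = (5*pi/8) - (5/4) = -5/4 + 5*pi/8.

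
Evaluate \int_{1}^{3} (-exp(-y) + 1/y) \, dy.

An antiderivative is F(y) = log(y) + exp(-y).
Then F(3) - F(1) = (exp(-3) + log(3)) - (exp(-1)) = -exp(-1) + exp(-3) + log(3).

-exp(-1) + exp(-3) + log(3)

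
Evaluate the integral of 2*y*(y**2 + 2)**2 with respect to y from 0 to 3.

441

Let u = y**2 + 2, so du = 2*y dy. When y = 0, u = 2; when y = 3, u = 11.
The integral becomes ∫ u**2 du from 2 to 11, with antiderivative u**3/3.
Back in y: F(y) = (y**2 + 2)**3/3.
Then F(3) - F(0) = (1331/3) - (8/3) = 441.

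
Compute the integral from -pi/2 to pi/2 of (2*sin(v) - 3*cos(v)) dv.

An antiderivative is F(v) = -3*sin(v) - 2*cos(v).
Then F(pi/2) - F(-pi/2) = (-3) - (3) = -6.

-6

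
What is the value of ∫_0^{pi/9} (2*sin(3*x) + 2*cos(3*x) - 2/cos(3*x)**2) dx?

1/3 - sqrt(3)/3

An antiderivative is F(x) = 2*sin(3*x)/3 - 2*cos(3*x)/3 - 2*tan(3*x)/3.
Then F(pi/9) - F(0) = (-sqrt(3)/3 - 1/3) - (-2/3) = 1/3 - sqrt(3)/3.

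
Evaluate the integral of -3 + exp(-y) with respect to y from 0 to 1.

An antiderivative is F(y) = -3*y - exp(-y).
Then F(1) - F(0) = (-3 - exp(-1)) - (-1) = -2 - exp(-1).

-2 - exp(-1)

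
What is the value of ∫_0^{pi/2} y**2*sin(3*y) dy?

Integrate by parts twice (u = y^2, dv = sin(3*y) dy).
An antiderivative is F(y) = -y**2*cos(3*y)/3 + 2*y*sin(3*y)/9 + 2*cos(3*y)/27.
Then F(pi/2) - F(0) = (-pi/9) - (2/27) = -pi/9 - 2/27.

-pi/9 - 2/27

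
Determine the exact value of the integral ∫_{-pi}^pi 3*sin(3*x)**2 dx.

3*pi

Use the identity sin^2(3*x) = (1 - cos(6*x))/2.
An antiderivative is F(x) = 3*x/2 - sin(6*x)/4.
Then F(pi) - F(-pi) = (3*pi/2) - (-3*pi/2) = 3*pi.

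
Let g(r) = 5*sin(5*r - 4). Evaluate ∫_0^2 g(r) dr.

-cos(6) + cos(4)

Let u = 5*r - 4, so du = 5 dr. When r = 0, u = -4; when r = 2, u = 6.
The integral becomes ∫ sin(u) du from -4 to 6, with antiderivative -cos(u).
Back in r: F(r) = -cos(5*r - 4).
Then F(2) - F(0) = (-cos(6)) - (-cos(4)) = -cos(6) + cos(4).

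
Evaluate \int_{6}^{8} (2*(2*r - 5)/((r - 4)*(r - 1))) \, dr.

-2*log(5) + 2*log(2) + 2*log(7)

Factor the denominator: r**2 - 5*r + 4 = (r - 1)(r - 4).
Partial fractions: 2*(2*r - 5)/((r - 4)*(r - 1)) = 2/(r - 1) + 2/(r - 4).
An antiderivative is F(r) = 2*log(r - 4) + 2*log(r - 1).
Then F(8) - F(6) = (4*log(2) + 2*log(7)) - (log(100)) = -2*log(5) + 2*log(2) + 2*log(7).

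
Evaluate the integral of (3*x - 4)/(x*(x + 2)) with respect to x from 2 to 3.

Factor the denominator: x**2 + 2*x = (x + 2)x.
Partial fractions: (3*x - 4)/(x*(x + 2)) = 5/(x + 2) - 2/x.
An antiderivative is F(x) = -2*log(x) + 5*log(x + 2).
Then F(3) - F(2) = (-2*log(3) + 5*log(5)) - (8*log(2)) = -8*log(2) - 2*log(3) + 5*log(5).

-8*log(2) - 2*log(3) + 5*log(5)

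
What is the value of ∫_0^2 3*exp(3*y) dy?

An antiderivative is F(y) = exp(3*y).
Then F(2) - F(0) = (exp(6)) - (1) = -1 + exp(6).

-1 + exp(6)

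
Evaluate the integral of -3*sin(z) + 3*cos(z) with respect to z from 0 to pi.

An antiderivative is F(z) = 3*sin(z) + 3*cos(z).
Then F(pi) - F(0) = (-3) - (3) = -6.

-6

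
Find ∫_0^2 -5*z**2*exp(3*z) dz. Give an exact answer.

10/27 - 130*exp(6)/27

Integrate by parts twice (u = z^2, dv = -5*exp(3*z) dz).
An antiderivative is F(z) = (-45*z**2 + 30*z - 10)*exp(3*z)/27.
Then F(2) - F(0) = (-130*exp(6)/27) - (-10/27) = 10/27 - 130*exp(6)/27.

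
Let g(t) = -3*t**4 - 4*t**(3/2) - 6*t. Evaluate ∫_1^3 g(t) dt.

By the power rule, an antiderivative is F(t) = -8*t**(5/2)/5 - 3*t**5/5 - 3*t**2.
Then F(3) - F(1) = (-864/5 - 72*sqrt(3)/5) - (-26/5) = -838/5 - 72*sqrt(3)/5.

-838/5 - 72*sqrt(3)/5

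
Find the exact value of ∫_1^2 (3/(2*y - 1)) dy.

3*log(3)/2

An antiderivative is F(y) = 3*log(2*y - 1)/2.
Then F(2) - F(1) = (3*log(3)/2) - (0) = 3*log(3)/2.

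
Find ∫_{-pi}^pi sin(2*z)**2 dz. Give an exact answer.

pi

Use the identity sin^2(2*z) = (1 - cos(4*z))/2.
An antiderivative is F(z) = z/2 - sin(4*z)/8.
Then F(pi) - F(-pi) = (pi/2) - (-pi/2) = pi.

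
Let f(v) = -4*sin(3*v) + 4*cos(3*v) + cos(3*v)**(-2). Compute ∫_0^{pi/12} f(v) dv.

-1 + 4*sqrt(2)/3

An antiderivative is F(v) = 4*sin(3*v)/3 + 4*cos(3*v)/3 + tan(3*v)/3.
Then F(pi/12) - F(0) = (1/3 + 4*sqrt(2)/3) - (4/3) = -1 + 4*sqrt(2)/3.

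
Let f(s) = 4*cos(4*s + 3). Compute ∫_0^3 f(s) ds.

Let u = 4*s + 3, so du = 4 ds. When s = 0, u = 3; when s = 3, u = 15.
The integral becomes ∫ cos(u) du from 3 to 15, with antiderivative sin(u).
Back in s: F(s) = sin(4*s + 3).
Then F(3) - F(0) = (sin(15)) - (sin(3)) = -sin(3) + sin(15).

-sin(3) + sin(15)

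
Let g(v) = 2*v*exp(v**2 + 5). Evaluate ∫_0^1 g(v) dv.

Let u = v**2 + 5, so du = 2*v dv. When v = 0, u = 5; when v = 1, u = 6.
The integral becomes ∫ exp(u) du from 5 to 6, with antiderivative exp(u).
Back in v: F(v) = exp(v**2 + 5).
Then F(1) - F(0) = (exp(6)) - (exp(5)) = -exp(5) + exp(6).

-exp(5) + exp(6)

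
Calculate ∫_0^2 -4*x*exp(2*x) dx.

-3*exp(4) - 1

Integrate by parts once (u = x, dv = -4*exp(2*x) dx).
An antiderivative is F(x) = (-2*x + 1)*exp(2*x).
Then F(2) - F(0) = (-3*exp(4)) - (1) = -3*exp(4) - 1.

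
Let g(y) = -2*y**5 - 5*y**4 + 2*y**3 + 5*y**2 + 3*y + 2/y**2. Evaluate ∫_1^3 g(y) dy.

-388

By the power rule, an antiderivative is F(y) = -y**6/3 - y**5 + y**4/2 + 5*y**3/3 + 3*y**2/2 - 2/y.
Then F(3) - F(1) = (-1163/3) - (1/3) = -388.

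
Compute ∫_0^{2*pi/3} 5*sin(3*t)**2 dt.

Use the identity sin^2(3*t) = (1 - cos(6*t))/2.
An antiderivative is F(t) = 5*t/2 - 5*sin(6*t)/12.
Then F(2*pi/3) - F(0) = (5*pi/3) - (0) = 5*pi/3.

5*pi/3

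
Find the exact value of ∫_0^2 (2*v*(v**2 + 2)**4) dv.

7744/5

Let u = v**2 + 2, so du = 2*v dv. When v = 0, u = 2; when v = 2, u = 6.
The integral becomes ∫ u**4 du from 2 to 6, with antiderivative u**5/5.
Back in v: F(v) = (v**2 + 2)**5/5.
Then F(2) - F(0) = (7776/5) - (32/5) = 7744/5.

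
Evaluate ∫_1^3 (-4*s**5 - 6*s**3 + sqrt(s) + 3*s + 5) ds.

-584 + 2*sqrt(3)

By the power rule, an antiderivative is F(s) = -2*s**6/3 - 3*s**4/2 + 2*s**(3/2)/3 + 3*s**2/2 + 5*s.
Then F(3) - F(1) = (-579 + 2*sqrt(3)) - (5) = -584 + 2*sqrt(3).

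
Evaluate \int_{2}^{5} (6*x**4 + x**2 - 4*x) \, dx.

18543/5

By the power rule, an antiderivative is F(x) = 6*x**5/5 + x**3/3 - 2*x**2.
Then F(5) - F(2) = (11225/3) - (496/15) = 18543/5.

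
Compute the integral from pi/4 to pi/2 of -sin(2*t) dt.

-1/2

An antiderivative is F(t) = cos(2*t)/2.
Then F(pi/2) - F(pi/4) = (-1/2) - (0) = -1/2.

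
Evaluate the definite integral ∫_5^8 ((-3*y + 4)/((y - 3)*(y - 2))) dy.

-5*log(5) + 7*log(2)

Factor the denominator: y**2 - 5*y + 6 = (y - 2)(y - 3).
Partial fractions: (-3*y + 4)/((y - 3)*(y - 2)) = 2/(y - 2) - 5/(y - 3).
An antiderivative is F(y) = -5*log(y - 3) + 2*log(y - 2).
Then F(8) - F(5) = (-5*log(5) + 2*log(2) + 2*log(3)) - (log(9/32)) = -5*log(5) + 7*log(2).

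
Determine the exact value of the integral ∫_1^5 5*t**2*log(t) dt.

-620/9 + 625*log(5)/3

Integrate by parts once (u = ln t, dv = 5*t**2 dt).
An antiderivative is F(t) = 5*t**3*(3*log(t) - 1)/9.
Then F(5) - F(1) = (-625/9 + 625*log(5)/3) - (-5/9) = -620/9 + 625*log(5)/3.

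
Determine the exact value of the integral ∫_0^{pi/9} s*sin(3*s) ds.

-pi/54 + sqrt(3)/18

Integrate by parts once (u = s, dv = sin(3*s) ds).
An antiderivative is F(s) = -s*cos(3*s)/3 + sin(3*s)/9.
Then F(pi/9) - F(0) = (-pi/54 + sqrt(3)/18) - (0) = -pi/54 + sqrt(3)/18.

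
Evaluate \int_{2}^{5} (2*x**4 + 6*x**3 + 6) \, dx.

21687/10

By the power rule, an antiderivative is F(x) = 2*x**5/5 + 3*x**4/2 + 6*x.
Then F(5) - F(2) = (4435/2) - (244/5) = 21687/10.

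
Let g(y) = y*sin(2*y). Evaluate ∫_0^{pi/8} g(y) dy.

sqrt(2)*(4 - pi)/32

Integrate by parts once (u = y, dv = sin(2*y) dy).
An antiderivative is F(y) = -y*cos(2*y)/2 + sin(2*y)/4.
Then F(pi/8) - F(0) = (sqrt(2)*(4 - pi)/32) - (0) = sqrt(2)*(4 - pi)/32.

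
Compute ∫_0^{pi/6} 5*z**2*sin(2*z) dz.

Integrate by parts twice (u = z^2, dv = 5*sin(2*z) dz).
An antiderivative is F(z) = -5*z**2*cos(2*z)/2 + 5*z*sin(2*z)/2 + 5*cos(2*z)/4.
Then F(pi/6) - F(0) = (-5*pi**2/144 + 5/8 + 5*sqrt(3)*pi/24) - (5/4) = -5/8 - 5*pi**2/144 + 5*sqrt(3)*pi/24.

-5/8 - 5*pi**2/144 + 5*sqrt(3)*pi/24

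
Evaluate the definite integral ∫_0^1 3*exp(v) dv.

An antiderivative is F(v) = 3*exp(v).
Then F(1) - F(0) = (3*E) - (3) = -3 + 3*E.

-3 + 3*E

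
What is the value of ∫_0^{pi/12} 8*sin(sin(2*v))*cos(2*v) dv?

Let u = sin(2*v), so du = 2*cos(2*v) dv. When v = 0, u = 0; when v = pi/12, u = 1/2.
The integral becomes 4·∫ sin(u) du from 0 to 1/2, with antiderivative -4*cos(u).
Back in v: F(v) = -4*cos(sin(2*v)).
Then F(pi/12) - F(0) = (-4*cos(1/2)) - (-4) = 4 - 4*cos(1/2).

4 - 4*cos(1/2)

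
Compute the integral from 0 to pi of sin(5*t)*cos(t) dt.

0

Use the identity sin(5*t)cos(t) = [sin(6*t) + sin(4*t)]/2.
An antiderivative is F(t) = -cos(4*t)/8 - cos(6*t)/12.
Then F(pi) - F(0) = (-5/24) - (-5/24) = 0.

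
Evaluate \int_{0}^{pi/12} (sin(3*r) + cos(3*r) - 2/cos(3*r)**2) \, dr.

An antiderivative is F(r) = sin(3*r)/3 - cos(3*r)/3 - 2*tan(3*r)/3.
Then F(pi/12) - F(0) = (-2/3) - (-1/3) = -1/3.

-1/3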